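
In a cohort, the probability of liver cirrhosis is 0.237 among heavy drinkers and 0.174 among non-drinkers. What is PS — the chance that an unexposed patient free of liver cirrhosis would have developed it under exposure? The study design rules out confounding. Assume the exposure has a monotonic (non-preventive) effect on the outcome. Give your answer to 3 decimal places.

Let p₁ = 0.237, p₀ = 0.174.
Under exogeneity and monotonicity, PS = (p₁ − p₀) / (1 − p₀).
PS = (0.237 − 0.174) / (1 − 0.174) = 0.063 / 0.826 ≈ 0.0763

PS ≈ 0.076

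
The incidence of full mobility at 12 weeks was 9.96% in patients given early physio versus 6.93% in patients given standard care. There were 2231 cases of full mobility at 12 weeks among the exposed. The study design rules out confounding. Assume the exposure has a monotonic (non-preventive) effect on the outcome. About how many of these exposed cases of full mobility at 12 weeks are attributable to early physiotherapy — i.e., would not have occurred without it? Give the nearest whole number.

about 679 cases

p₁ = 0.0996, p₀ = 0.0693.
PN = (p₁ − p₀)/p₁ = (0.0996 − 0.0693) / 0.0996 ≈ 0.30422.
Attributable cases ≈ PN × (exposed cases) = 0.30422 × 2231 ≈ 678.71.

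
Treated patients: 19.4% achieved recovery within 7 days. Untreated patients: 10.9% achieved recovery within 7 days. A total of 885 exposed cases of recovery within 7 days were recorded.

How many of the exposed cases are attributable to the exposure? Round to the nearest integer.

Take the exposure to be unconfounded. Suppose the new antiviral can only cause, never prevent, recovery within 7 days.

p₁ = 0.194, p₀ = 0.109.
PN = (p₁ − p₀)/p₁ = (0.194 − 0.109) / 0.194 ≈ 0.43814.
Attributable cases ≈ PN × (exposed cases) = 0.43814 × 885 ≈ 387.76.

about 388 cases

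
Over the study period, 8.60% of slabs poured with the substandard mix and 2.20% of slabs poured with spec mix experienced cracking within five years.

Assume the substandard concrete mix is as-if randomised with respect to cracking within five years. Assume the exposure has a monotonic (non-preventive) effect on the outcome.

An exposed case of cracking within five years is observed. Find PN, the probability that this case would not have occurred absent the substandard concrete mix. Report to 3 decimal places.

p₁ = 0.086, p₀ = 0.022.
Under exogeneity and monotonicity, PN = (p₁ − p₀) / p₁.
PN = (0.086 − 0.022) / 0.086 = 0.064 / 0.086 ≈ 0.7442

PN ≈ 0.744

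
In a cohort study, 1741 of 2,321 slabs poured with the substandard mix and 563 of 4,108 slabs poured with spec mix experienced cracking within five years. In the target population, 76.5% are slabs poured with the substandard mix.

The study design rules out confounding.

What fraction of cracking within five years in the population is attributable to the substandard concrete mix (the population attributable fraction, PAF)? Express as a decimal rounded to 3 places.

PAF ≈ 0.774

p₁ = P(outcome | exposed) = 1741/2321 = 0.75011
p₀ = P(outcome | unexposed) = 563/4108 = 0.13705
Overall risk P(Y=1) = π·p₁ + (1−π)·p₀ = 0.765×0.75011 + 0.235×0.13705 = 0.60604.
Under exogeneity, PAF = [P(Y=1) − p₀] / P(Y=1).
PAF = (0.60604 − 0.13705) / 0.60604 ≈ 0.7739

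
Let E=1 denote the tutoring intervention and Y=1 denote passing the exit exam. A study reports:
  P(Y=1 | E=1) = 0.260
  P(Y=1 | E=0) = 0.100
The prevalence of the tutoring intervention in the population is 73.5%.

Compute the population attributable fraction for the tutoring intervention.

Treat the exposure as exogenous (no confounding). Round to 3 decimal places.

PAF ≈ 0.540

Let p₁ = 0.26, p₀ = 0.1.
Overall risk P(Y=1) = π·p₁ + (1−π)·p₀ = 0.735×0.26 + 0.265×0.1 = 0.2176.
Under exogeneity, PAF = [P(Y=1) − p₀] / P(Y=1).
PAF = (0.2176 − 0.1) / 0.2176 ≈ 0.5404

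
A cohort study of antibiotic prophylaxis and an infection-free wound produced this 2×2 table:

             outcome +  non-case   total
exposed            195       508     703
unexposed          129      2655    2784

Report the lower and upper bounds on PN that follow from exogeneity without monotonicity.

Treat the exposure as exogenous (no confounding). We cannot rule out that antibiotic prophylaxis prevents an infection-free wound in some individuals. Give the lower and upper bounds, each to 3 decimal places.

0.833 ≤ PN ≤ 1.000

p₁ = P(outcome | exposed) = 195/703 = 0.27738
p₀ = P(outcome | unexposed) = 129/2784 = 0.046336
Under exogeneity alone the bounds on PN are max{0,(p₁−p₀)/p₁} ≤ PN ≤ min{1,(1−p₀)/p₁}.
  lower = (p₁ − p₀)/p₁ = 0.23105 / 0.27738 ≈ 0.8330
  upper = min{1, (1 − p₀)/p₁} = 0.95366 / 0.27738 ≈ 3.4381 → capped at 1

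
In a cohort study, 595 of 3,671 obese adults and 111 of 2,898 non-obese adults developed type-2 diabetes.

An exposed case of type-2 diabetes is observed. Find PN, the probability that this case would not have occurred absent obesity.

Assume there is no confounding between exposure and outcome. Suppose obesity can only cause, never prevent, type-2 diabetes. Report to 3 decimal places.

p₁ = P(outcome | exposed) = 595/3671 = 0.16208
p₀ = P(outcome | unexposed) = 111/2898 = 0.038302
Under exogeneity and monotonicity, PN = (p₁ − p₀) / p₁.
PN = (0.16208 − 0.038302) / 0.16208 = 0.12378 / 0.16208 ≈ 0.7637

PN ≈ 0.764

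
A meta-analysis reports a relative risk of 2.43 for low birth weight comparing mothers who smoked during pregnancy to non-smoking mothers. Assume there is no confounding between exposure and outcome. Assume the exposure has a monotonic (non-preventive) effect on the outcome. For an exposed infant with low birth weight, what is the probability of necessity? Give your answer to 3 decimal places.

Under exogeneity and monotonicity, PN = (RR − 1) / RR = 1 − 1/RR.
PN = (2.43 − 1) / 2.43 = 1.43 / 2.43 ≈ 0.5885

PN ≈ 0.588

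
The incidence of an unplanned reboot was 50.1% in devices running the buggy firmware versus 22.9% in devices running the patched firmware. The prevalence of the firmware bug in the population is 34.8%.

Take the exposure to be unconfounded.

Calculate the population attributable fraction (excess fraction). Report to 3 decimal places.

p₁ = 0.501, p₀ = 0.229.
Overall risk P(Y=1) = π·p₁ + (1−π)·p₀ = 0.348×0.501 + 0.652×0.229 = 0.32366.
Under exogeneity, PAF = [P(Y=1) − p₀] / P(Y=1).
PAF = (0.32366 − 0.229) / 0.32366 ≈ 0.2925

PAF ≈ 0.292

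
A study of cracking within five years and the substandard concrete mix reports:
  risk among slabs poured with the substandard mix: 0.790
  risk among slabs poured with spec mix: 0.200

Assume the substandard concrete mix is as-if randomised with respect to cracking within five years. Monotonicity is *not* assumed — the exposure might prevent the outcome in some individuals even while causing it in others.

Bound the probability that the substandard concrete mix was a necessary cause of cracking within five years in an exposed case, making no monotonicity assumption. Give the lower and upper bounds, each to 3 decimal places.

Let p₁ = 0.79, p₀ = 0.2.
Under exogeneity alone the bounds on PN are max{0,(p₁−p₀)/p₁} ≤ PN ≤ min{1,(1−p₀)/p₁}.
  lower = (p₁ − p₀)/p₁ = 0.59 / 0.79 ≈ 0.7468
  upper = min{1, (1 − p₀)/p₁} = 0.8 / 0.79 ≈ 1.0127 → capped at 1

0.747 ≤ PN ≤ 1.000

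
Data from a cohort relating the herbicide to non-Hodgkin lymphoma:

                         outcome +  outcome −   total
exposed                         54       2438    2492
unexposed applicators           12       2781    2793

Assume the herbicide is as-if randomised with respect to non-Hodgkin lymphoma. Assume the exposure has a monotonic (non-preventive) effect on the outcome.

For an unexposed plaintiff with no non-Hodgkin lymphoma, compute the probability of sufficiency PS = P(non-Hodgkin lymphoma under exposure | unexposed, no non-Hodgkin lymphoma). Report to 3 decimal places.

PS ≈ 0.017

p₁ = P(outcome | exposed) = 54/2492 = 0.021669
p₀ = P(outcome | unexposed) = 12/2793 = 0.0042965
Under exogeneity and monotonicity, PS = (p₁ − p₀) / (1 − p₀).
PS = (0.021669 − 0.0042965) / (1 − 0.0042965) = 0.017373 / 0.9957 ≈ 0.0174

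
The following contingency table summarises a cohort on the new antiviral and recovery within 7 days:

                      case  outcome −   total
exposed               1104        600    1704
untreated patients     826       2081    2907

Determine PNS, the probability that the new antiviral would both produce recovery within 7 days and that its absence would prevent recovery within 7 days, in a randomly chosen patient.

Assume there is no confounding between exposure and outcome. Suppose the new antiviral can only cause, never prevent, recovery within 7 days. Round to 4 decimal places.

p₁ = P(outcome | exposed) = 1104/1704 = 0.64789
p₀ = P(outcome | unexposed) = 826/2907 = 0.28414
Under exogeneity and monotonicity, PNS = p₁ − p₀.
PNS = 0.64789 − 0.28414 = 0.36375

PNS ≈ 0.3637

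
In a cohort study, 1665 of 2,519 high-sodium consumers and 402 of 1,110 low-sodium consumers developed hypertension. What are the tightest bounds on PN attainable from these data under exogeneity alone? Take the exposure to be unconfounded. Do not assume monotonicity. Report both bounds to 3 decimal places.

p₁ = P(outcome | exposed) = 1665/2519 = 0.66098
p₀ = P(outcome | unexposed) = 402/1110 = 0.36216
Under exogeneity alone the bounds on PN are max{0,(p₁−p₀)/p₁} ≤ PN ≤ min{1,(1−p₀)/p₁}.
  lower = (p₁ − p₀)/p₁ = 0.29881 / 0.66098 ≈ 0.4521
  upper = min{1, (1 − p₀)/p₁} = 0.63784 / 0.66098 ≈ 0.9650

0.452 ≤ PN ≤ 0.965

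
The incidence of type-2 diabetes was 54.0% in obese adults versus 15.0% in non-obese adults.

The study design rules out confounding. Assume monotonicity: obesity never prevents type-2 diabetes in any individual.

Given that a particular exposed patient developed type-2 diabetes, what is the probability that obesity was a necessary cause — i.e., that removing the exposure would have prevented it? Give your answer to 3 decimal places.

PN ≈ 0.722

p₁ = 0.54, p₀ = 0.15.
Under exogeneity and monotonicity, PN = (p₁ − p₀) / p₁.
PN = (0.54 − 0.15) / 0.54 = 0.39 / 0.54 ≈ 0.7222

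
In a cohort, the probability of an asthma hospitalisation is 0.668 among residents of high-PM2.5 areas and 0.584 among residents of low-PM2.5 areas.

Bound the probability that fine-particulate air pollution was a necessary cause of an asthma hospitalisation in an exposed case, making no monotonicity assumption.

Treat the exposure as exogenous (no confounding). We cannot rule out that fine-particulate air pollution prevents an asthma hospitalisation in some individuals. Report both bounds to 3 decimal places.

0.126 ≤ PN ≤ 0.623

Let p₁ = 0.668, p₀ = 0.584.
Under exogeneity alone the bounds on PN are max{0,(p₁−p₀)/p₁} ≤ PN ≤ min{1,(1−p₀)/p₁}.
  lower = (p₁ − p₀)/p₁ = 0.084 / 0.668 ≈ 0.1257
  upper = min{1, (1 − p₀)/p₁} = 0.416 / 0.668 ≈ 0.6228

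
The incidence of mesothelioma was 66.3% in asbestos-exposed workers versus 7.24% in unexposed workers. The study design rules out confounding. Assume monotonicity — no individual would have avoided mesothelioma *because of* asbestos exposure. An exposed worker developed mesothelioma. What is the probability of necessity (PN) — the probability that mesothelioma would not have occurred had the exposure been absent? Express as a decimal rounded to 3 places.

p₁ = 0.663, p₀ = 0.0724.
Under exogeneity and monotonicity, PN = (p₁ − p₀) / p₁.
PN = (0.663 − 0.0724) / 0.663 = 0.5906 / 0.663 ≈ 0.8908

PN ≈ 0.891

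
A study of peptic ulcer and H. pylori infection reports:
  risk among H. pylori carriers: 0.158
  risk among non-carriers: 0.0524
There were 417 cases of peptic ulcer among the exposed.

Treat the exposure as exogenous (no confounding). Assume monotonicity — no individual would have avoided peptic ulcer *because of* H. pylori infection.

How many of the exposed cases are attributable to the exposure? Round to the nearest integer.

Let p₁ = 0.158, p₀ = 0.0524.
PN = (p₁ − p₀)/p₁ = (0.158 − 0.0524) / 0.158 ≈ 0.66835.
Attributable cases ≈ PN × (exposed cases) = 0.66835 × 417 ≈ 278.70.

about 279 cases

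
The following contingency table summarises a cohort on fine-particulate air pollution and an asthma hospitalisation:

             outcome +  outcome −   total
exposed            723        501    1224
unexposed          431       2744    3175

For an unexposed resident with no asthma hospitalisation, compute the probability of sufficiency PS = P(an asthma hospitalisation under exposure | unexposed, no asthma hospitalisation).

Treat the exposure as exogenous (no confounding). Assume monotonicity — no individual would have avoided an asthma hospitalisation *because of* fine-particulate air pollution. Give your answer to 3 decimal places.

p₁ = P(outcome | exposed) = 723/1224 = 0.59069
p₀ = P(outcome | unexposed) = 431/3175 = 0.13575
Under exogeneity and monotonicity, PS = (p₁ − p₀)/(1 − p₀).
PS = (0.59069 − 0.13575) / 0.86425 ≈ 0.5264

PS ≈ 0.526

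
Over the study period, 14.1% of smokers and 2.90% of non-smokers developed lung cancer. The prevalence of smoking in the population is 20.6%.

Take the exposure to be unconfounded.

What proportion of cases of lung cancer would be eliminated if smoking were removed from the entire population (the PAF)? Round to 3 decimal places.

p₁ = 0.141, p₀ = 0.029.
Overall risk P(Y=1) = π·p₁ + (1−π)·p₀ = 0.206×0.141 + 0.794×0.029 = 0.052072.
Under exogeneity, PAF = [P(Y=1) − p₀] / P(Y=1).
PAF = (0.052072 − 0.029) / 0.052072 ≈ 0.4431

PAF ≈ 0.443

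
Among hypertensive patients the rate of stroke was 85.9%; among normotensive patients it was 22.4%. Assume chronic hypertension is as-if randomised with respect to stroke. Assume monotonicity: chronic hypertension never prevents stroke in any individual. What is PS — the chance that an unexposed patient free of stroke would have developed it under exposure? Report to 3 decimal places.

PS ≈ 0.818

p₁ = 0.859, p₀ = 0.224.
Under exogeneity and monotonicity, PS = (p₁ − p₀) / (1 − p₀).
PS = (0.859 − 0.224) / (1 − 0.224) = 0.635 / 0.776 ≈ 0.8183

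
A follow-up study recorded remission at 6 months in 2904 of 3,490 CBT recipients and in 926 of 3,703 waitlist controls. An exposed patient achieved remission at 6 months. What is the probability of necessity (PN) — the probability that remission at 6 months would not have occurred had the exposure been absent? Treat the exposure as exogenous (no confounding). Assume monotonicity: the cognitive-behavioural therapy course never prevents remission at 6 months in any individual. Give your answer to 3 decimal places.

p₁ = P(outcome | exposed) = 2904/3490 = 0.83209
p₀ = P(outcome | unexposed) = 926/3703 = 0.25007
Under exogeneity and monotonicity, PN = (p₁ − p₀) / p₁.
PN = (0.83209 − 0.25007) / 0.83209 = 0.58202 / 0.83209 ≈ 0.6995

PN ≈ 0.699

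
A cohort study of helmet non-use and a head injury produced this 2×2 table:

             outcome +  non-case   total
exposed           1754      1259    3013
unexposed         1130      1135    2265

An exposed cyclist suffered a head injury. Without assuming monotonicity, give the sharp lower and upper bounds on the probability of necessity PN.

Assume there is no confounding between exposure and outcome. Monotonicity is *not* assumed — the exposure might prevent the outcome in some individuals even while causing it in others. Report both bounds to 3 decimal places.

0.143 ≤ PN ≤ 0.861

p₁ = P(outcome | exposed) = 1754/3013 = 0.58214
p₀ = P(outcome | unexposed) = 1130/2265 = 0.4989
Under exogeneity alone the bounds on PN are max{0,(p₁−p₀)/p₁} ≤ PN ≤ min{1,(1−p₀)/p₁}.
  lower = (p₁ − p₀)/p₁ = 0.083248 / 0.58214 ≈ 0.1430
  upper = min{1, (1 − p₀)/p₁} = 0.5011 / 0.58214 ≈ 0.8608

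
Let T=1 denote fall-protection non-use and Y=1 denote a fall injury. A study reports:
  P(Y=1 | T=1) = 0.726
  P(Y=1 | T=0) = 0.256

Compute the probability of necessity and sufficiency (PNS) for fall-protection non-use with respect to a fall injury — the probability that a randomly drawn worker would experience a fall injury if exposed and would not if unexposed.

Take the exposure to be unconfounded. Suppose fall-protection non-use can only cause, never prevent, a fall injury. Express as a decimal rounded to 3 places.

PNS ≈ 0.470

Let p₁ = 0.726, p₀ = 0.256.
Under exogeneity and monotonicity, PNS = p₁ − p₀.
PNS = 0.726 − 0.256 = 0.47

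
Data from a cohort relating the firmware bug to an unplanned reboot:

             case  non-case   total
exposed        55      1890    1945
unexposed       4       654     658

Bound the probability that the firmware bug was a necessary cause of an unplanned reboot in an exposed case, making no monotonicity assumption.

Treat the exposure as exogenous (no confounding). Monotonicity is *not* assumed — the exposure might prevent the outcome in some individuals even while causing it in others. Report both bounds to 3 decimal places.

0.785 ≤ PN ≤ 1.000

p₁ = P(outcome | exposed) = 55/1945 = 0.028278
p₀ = P(outcome | unexposed) = 4/658 = 0.006079
Under exogeneity alone the bounds on PN are max{0,(p₁−p₀)/p₁} ≤ PN ≤ min{1,(1−p₀)/p₁}.
  lower = (p₁ − p₀)/p₁ = 0.022199 / 0.028278 ≈ 0.7850
  upper = min{1, (1 − p₀)/p₁} = 0.99392 / 0.028278 ≈ 35.1487 → capped at 1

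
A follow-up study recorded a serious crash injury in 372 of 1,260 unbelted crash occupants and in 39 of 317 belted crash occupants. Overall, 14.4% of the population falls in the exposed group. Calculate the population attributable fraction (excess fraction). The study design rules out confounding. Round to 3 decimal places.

p₁ = P(outcome | exposed) = 372/1260 = 0.29524
p₀ = P(outcome | unexposed) = 39/317 = 0.12303
Overall risk P(Y=1) = π·p₁ + (1−π)·p₀ = 0.144×0.29524 + 0.856×0.12303 = 0.14783.
Under exogeneity, PAF = [P(Y=1) − p₀] / P(Y=1).
PAF = (0.14783 − 0.12303) / 0.14783 ≈ 0.1678

PAF ≈ 0.168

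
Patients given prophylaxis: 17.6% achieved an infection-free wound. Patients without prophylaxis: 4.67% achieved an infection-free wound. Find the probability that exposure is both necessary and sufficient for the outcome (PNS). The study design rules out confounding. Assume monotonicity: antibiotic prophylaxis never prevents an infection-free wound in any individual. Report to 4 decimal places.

PNS ≈ 0.1293

p₁ = 0.176, p₀ = 0.0467.
Under exogeneity and monotonicity, PNS = p₁ − p₀.
PNS = 0.176 − 0.0467 = 0.1293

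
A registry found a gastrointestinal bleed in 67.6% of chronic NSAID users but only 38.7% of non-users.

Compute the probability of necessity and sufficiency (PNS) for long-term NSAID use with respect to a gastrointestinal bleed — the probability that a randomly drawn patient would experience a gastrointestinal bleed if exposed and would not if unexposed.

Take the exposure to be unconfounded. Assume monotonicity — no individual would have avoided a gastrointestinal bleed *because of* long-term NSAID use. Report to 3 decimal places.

PNS ≈ 0.289

p₁ = 0.676, p₀ = 0.387.
Under exogeneity and monotonicity, PNS = p₁ − p₀.
PNS = 0.676 − 0.387 = 0.289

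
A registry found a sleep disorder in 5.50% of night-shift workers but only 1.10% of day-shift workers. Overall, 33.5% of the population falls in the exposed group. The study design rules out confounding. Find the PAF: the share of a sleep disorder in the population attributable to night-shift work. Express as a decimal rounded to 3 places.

p₁ = 0.055, p₀ = 0.011.
Overall risk P(Y=1) = π·p₁ + (1−π)·p₀ = 0.335×0.055 + 0.665×0.011 = 0.02574.
Under exogeneity, PAF = [P(Y=1) − p₀] / P(Y=1).
PAF = (0.02574 − 0.011) / 0.02574 ≈ 0.5726

PAF ≈ 0.573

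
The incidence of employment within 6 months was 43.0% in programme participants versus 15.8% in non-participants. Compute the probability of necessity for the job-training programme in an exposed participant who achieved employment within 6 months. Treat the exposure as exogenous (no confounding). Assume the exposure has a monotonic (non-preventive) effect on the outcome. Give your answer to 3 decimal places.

p₁ = 0.43, p₀ = 0.158.
Under exogeneity and monotonicity, PN = (p₁ − p₀) / p₁.
PN = (0.43 − 0.158) / 0.43 = 0.272 / 0.43 ≈ 0.6326

PN ≈ 0.633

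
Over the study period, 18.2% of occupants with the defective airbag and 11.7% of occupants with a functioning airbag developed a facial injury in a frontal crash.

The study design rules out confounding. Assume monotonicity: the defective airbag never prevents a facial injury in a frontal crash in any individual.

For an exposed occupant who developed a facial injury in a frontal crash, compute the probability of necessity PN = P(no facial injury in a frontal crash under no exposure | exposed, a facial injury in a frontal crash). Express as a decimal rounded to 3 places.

PN ≈ 0.357

p₁ = 0.182, p₀ = 0.117.
Under exogeneity and monotonicity, PN = (p₁ − p₀) / p₁.
PN = (0.182 − 0.117) / 0.182 = 0.065 / 0.182 ≈ 0.3571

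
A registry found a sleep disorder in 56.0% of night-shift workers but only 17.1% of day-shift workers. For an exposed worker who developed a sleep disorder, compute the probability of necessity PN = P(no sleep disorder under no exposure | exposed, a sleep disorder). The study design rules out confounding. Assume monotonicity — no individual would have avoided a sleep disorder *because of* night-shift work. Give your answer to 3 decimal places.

PN ≈ 0.695

p₁ = 0.56, p₀ = 0.171.
Under exogeneity and monotonicity, PN = (p₁ − p₀) / p₁.
PN = (0.56 − 0.171) / 0.56 = 0.389 / 0.56 ≈ 0.6946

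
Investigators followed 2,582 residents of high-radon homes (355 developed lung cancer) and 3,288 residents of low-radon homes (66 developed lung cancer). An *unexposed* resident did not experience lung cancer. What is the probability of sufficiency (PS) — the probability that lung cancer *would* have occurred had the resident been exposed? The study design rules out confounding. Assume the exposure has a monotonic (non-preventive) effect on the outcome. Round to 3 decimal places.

p₁ = P(outcome | exposed) = 355/2582 = 0.13749
p₀ = P(outcome | unexposed) = 66/3288 = 0.020073
Under exogeneity and monotonicity, PS = (p₁ − p₀) / (1 − p₀).
PS = (0.13749 − 0.020073) / (1 − 0.020073) = 0.11742 / 0.97993 ≈ 0.1198

PS ≈ 0.120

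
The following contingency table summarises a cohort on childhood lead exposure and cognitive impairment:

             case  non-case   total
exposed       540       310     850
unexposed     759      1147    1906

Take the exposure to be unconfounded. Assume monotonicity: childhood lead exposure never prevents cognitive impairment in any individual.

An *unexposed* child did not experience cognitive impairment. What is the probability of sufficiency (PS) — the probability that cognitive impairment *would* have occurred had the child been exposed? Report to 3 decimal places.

p₁ = P(outcome | exposed) = 540/850 = 0.63529
p₀ = P(outcome | unexposed) = 759/1906 = 0.39822
Under exogeneity and monotonicity, PS = (p₁ − p₀)/(1 − p₀).
PS = (0.63529 − 0.39822) / 0.60178 ≈ 0.3940

PS ≈ 0.394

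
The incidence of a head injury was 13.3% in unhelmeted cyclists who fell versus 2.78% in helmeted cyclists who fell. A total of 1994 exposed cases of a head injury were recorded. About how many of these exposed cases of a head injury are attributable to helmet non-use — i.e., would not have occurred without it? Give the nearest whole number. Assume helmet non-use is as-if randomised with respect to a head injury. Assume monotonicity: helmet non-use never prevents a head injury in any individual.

about 1577 cases

p₁ = 0.133, p₀ = 0.0278.
PN = (p₁ − p₀)/p₁ = (0.133 − 0.0278) / 0.133 ≈ 0.79098.
Attributable cases ≈ PN × (exposed cases) = 0.79098 × 1994 ≈ 1577.21.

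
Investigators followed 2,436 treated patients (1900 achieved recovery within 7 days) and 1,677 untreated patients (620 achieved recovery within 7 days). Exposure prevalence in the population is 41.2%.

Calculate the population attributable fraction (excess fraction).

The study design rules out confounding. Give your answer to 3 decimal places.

PAF ≈ 0.314

p₁ = P(outcome | exposed) = 1900/2436 = 0.77997
p₀ = P(outcome | unexposed) = 620/1677 = 0.36971
Overall risk P(Y=1) = π·p₁ + (1−π)·p₀ = 0.412×0.77997 + 0.588×0.36971 = 0.53873.
Under exogeneity, PAF = [P(Y=1) − p₀] / P(Y=1).
PAF = (0.53873 − 0.36971) / 0.53873 ≈ 0.3137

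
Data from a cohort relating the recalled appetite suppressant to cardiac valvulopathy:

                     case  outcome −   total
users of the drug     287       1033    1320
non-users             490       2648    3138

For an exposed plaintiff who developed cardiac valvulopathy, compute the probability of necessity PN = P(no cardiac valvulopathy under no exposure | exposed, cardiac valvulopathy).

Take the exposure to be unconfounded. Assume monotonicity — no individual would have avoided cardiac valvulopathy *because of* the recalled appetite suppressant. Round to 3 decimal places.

PN ≈ 0.282

p₁ = P(outcome | exposed) = 287/1320 = 0.21742
p₀ = P(outcome | unexposed) = 490/3138 = 0.15615
Under exogeneity and monotonicity, PN = (p₁ − p₀) / p₁.
PN = (0.21742 − 0.15615) / 0.21742 = 0.061274 / 0.21742 ≈ 0.2818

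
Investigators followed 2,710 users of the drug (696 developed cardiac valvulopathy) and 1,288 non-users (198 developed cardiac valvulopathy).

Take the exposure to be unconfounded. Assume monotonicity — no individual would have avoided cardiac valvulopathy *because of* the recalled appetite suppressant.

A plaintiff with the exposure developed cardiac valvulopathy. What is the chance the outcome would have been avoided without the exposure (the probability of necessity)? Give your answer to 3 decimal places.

p₁ = P(outcome | exposed) = 696/2710 = 0.25683
p₀ = P(outcome | unexposed) = 198/1288 = 0.15373
Under exogeneity and monotonicity, PN = (p₁ − p₀) / p₁.
PN = (0.25683 − 0.15373) / 0.25683 = 0.1031 / 0.25683 ≈ 0.4014

PN ≈ 0.401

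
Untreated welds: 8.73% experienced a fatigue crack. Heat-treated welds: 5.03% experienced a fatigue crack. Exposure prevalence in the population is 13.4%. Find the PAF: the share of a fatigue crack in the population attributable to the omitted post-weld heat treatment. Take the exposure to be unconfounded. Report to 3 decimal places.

PAF ≈ 0.090

p₁ = 0.0873, p₀ = 0.0503.
Overall risk P(Y=1) = π·p₁ + (1−π)·p₀ = 0.134×0.0873 + 0.866×0.0503 = 0.055258.
Under exogeneity, PAF = [P(Y=1) − p₀] / P(Y=1).
PAF = (0.055258 − 0.0503) / 0.055258 ≈ 0.0897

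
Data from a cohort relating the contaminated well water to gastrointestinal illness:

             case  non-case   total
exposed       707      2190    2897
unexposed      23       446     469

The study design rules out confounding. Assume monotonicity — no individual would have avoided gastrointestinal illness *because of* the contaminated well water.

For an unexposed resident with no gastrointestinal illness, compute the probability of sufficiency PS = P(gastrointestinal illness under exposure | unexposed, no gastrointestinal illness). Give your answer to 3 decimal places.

p₁ = P(outcome | exposed) = 707/2897 = 0.24405
p₀ = P(outcome | unexposed) = 23/469 = 0.049041
Under exogeneity and monotonicity, PS = (p₁ − p₀) / (1 − p₀).
PS = (0.24405 − 0.049041) / (1 − 0.049041) = 0.19501 / 0.95096 ≈ 0.2051

PS ≈ 0.205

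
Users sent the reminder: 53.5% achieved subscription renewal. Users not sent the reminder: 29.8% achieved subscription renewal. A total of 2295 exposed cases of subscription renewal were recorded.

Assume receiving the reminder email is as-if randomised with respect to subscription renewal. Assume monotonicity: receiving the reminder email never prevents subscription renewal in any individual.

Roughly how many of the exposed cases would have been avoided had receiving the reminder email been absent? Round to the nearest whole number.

p₁ = 0.535, p₀ = 0.298.
PN = (p₁ − p₀)/p₁ = (0.535 − 0.298) / 0.535 ≈ 0.44299.
Attributable cases ≈ PN × (exposed cases) = 0.44299 × 2295 ≈ 1016.66.

about 1017 cases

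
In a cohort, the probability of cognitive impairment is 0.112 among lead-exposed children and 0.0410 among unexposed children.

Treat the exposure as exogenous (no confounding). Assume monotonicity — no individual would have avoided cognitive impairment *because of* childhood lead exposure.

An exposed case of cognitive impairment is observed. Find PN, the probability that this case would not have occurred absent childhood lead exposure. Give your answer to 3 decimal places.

Let p₁ = 0.112, p₀ = 0.041.
Under exogeneity and monotonicity, PN = (p₁ − p₀) / p₁.
PN = (0.112 − 0.041) / 0.112 = 0.071 / 0.112 ≈ 0.6339

PN ≈ 0.634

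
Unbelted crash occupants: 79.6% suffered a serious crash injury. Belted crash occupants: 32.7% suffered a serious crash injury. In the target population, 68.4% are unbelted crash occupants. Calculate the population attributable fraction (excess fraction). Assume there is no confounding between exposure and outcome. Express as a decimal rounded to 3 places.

PAF ≈ 0.495

p₁ = 0.796, p₀ = 0.327.
Overall risk P(Y=1) = π·p₁ + (1−π)·p₀ = 0.684×0.796 + 0.316×0.327 = 0.6478.
Under exogeneity, PAF = [P(Y=1) − p₀] / P(Y=1).
PAF = (0.6478 − 0.327) / 0.6478 ≈ 0.4952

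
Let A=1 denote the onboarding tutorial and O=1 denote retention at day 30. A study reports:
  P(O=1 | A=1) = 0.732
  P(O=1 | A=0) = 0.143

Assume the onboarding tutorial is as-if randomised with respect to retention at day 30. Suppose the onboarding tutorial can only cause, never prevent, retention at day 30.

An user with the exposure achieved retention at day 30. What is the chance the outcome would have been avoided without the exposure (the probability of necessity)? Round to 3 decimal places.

PN ≈ 0.805

Let p₁ = 0.732, p₀ = 0.143.
Under exogeneity and monotonicity, PN = (p₁ − p₀) / p₁.
PN = (0.732 − 0.143) / 0.732 = 0.589 / 0.732 ≈ 0.8046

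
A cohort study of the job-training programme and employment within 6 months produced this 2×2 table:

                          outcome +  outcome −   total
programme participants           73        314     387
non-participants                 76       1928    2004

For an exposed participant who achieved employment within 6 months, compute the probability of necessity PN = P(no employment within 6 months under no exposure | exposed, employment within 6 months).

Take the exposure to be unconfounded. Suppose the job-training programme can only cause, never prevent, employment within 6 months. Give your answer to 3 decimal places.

p₁ = P(outcome | exposed) = 73/387 = 0.18863
p₀ = P(outcome | unexposed) = 76/2004 = 0.037924
Under exogeneity and monotonicity, PN = (p₁ − p₀)/p₁.
PN = (0.18863 − 0.037924) / 0.18863 ≈ 0.7990

PN ≈ 0.799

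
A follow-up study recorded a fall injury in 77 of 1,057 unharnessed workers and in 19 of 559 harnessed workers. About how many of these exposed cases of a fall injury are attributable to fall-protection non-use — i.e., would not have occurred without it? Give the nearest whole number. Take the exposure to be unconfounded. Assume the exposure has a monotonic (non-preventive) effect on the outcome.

about 41 cases

p₁ = P(outcome | exposed) = 77/1057 = 0.072848
p₀ = P(outcome | unexposed) = 19/559 = 0.033989
PN = (p₁ − p₀)/p₁ = (0.072848 − 0.033989) / 0.072848 ≈ 0.53342.
Attributable cases ≈ PN × (exposed cases) = 0.53342 × 77 ≈ 41.07.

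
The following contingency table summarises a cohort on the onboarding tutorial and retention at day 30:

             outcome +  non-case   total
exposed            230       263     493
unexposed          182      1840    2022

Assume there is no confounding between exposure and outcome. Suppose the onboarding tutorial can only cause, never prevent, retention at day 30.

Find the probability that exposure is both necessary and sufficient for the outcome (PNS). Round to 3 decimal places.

p₁ = P(outcome | exposed) = 230/493 = 0.46653
p₀ = P(outcome | unexposed) = 182/2022 = 0.09001
Under exogeneity and monotonicity, PNS = p₁ − p₀.
PNS = 0.46653 − 0.09001 = 0.37652

PNS ≈ 0.377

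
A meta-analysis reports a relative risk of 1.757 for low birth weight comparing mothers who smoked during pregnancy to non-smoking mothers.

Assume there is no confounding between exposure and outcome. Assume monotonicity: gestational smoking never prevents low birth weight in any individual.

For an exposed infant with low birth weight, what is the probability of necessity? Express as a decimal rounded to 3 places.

PN ≈ 0.431

Under exogeneity and monotonicity, PN = (RR − 1) / RR = 1 − 1/RR.
PN = (1.757 − 1) / 1.757 = 0.757 / 1.757 ≈ 0.4308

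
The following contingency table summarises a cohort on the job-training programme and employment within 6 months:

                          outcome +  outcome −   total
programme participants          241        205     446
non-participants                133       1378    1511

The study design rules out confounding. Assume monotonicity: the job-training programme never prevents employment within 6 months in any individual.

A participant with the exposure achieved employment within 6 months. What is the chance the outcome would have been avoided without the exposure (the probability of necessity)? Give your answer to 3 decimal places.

p₁ = P(outcome | exposed) = 241/446 = 0.54036
p₀ = P(outcome | unexposed) = 133/1511 = 0.088021
Under exogeneity and monotonicity, PN = (p₁ − p₀)/p₁.
PN = (0.54036 − 0.088021) / 0.54036 ≈ 0.8371

PN ≈ 0.837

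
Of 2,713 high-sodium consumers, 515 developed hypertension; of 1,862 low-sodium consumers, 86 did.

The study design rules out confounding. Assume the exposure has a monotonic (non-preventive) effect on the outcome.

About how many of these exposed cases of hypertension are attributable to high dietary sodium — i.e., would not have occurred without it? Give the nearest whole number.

about 390 cases

p₁ = P(outcome | exposed) = 515/2713 = 0.18983
p₀ = P(outcome | unexposed) = 86/1862 = 0.046187
PN = (p₁ − p₀)/p₁ = (0.18983 − 0.046187) / 0.18983 ≈ 0.75669.
Attributable cases ≈ PN × (exposed cases) = 0.75669 × 515 ≈ 389.69.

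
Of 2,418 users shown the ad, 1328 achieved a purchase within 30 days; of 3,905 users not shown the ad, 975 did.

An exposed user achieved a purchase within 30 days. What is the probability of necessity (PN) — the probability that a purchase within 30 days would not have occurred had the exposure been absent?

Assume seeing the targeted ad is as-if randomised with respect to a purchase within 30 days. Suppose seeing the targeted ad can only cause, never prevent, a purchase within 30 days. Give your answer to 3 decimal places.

p₁ = P(outcome | exposed) = 1328/2418 = 0.54921
p₀ = P(outcome | unexposed) = 975/3905 = 0.24968
Under exogeneity and monotonicity, PN = (p₁ − p₀) / p₁.
PN = (0.54921 − 0.24968) / 0.54921 = 0.29953 / 0.54921 ≈ 0.5454

PN ≈ 0.545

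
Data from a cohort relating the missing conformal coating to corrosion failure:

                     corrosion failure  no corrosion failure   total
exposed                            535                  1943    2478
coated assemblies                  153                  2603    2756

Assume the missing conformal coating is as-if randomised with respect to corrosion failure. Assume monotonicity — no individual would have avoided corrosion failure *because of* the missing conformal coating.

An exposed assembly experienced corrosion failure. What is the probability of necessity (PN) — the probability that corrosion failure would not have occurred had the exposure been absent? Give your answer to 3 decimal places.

p₁ = P(outcome | exposed) = 535/2478 = 0.2159
p₀ = P(outcome | unexposed) = 153/2756 = 0.055515
Under exogeneity and monotonicity, PN = (p₁ − p₀) / p₁.
PN = (0.2159 − 0.055515) / 0.2159 = 0.16038 / 0.2159 ≈ 0.7429

PN ≈ 0.743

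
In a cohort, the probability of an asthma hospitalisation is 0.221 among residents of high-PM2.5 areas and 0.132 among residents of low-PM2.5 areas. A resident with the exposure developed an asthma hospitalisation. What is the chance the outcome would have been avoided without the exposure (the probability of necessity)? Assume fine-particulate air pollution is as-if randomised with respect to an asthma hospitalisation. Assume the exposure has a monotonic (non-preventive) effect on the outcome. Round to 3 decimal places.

Let p₁ = 0.221, p₀ = 0.132.
Under exogeneity and monotonicity, PN = (p₁ − p₀) / p₁.
PN = (0.221 − 0.132) / 0.221 = 0.089 / 0.221 ≈ 0.4027

PN ≈ 0.403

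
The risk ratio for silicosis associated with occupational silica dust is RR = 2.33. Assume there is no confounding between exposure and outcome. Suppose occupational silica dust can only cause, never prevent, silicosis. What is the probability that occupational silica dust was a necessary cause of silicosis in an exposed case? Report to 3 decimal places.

Under exogeneity and monotonicity, PN = (RR − 1) / RR = 1 − 1/RR.
PN = (2.33 − 1) / 2.33 = 1.33 / 2.33 ≈ 0.5708

PN ≈ 0.571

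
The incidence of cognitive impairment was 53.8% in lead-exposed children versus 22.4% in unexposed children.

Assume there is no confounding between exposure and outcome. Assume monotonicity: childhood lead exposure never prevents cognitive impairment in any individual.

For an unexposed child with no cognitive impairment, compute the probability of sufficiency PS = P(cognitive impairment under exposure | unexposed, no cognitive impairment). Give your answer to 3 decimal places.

p₁ = 0.538, p₀ = 0.224.
Under exogeneity and monotonicity, PS = (p₁ − p₀) / (1 − p₀).
PS = (0.538 − 0.224) / (1 − 0.224) = 0.314 / 0.776 ≈ 0.4046

PS ≈ 0.405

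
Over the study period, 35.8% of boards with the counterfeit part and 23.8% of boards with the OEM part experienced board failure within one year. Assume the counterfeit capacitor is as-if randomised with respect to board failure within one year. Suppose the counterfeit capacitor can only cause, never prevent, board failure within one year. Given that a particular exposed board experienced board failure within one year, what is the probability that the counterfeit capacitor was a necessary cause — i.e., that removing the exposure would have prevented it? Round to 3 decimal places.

p₁ = 0.358, p₀ = 0.238.
Under exogeneity and monotonicity, PN = (p₁ − p₀) / p₁.
PN = (0.358 − 0.238) / 0.358 = 0.12 / 0.358 ≈ 0.3352

PN ≈ 0.335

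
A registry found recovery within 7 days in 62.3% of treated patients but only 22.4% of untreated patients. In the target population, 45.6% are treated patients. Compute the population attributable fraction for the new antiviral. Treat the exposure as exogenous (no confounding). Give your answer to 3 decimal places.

p₁ = 0.623, p₀ = 0.224.
Overall risk P(Y=1) = π·p₁ + (1−π)·p₀ = 0.456×0.623 + 0.544×0.224 = 0.40594.
Under exogeneity, PAF = [P(Y=1) − p₀] / P(Y=1).
PAF = (0.40594 − 0.224) / 0.40594 ≈ 0.4482

PAF ≈ 0.448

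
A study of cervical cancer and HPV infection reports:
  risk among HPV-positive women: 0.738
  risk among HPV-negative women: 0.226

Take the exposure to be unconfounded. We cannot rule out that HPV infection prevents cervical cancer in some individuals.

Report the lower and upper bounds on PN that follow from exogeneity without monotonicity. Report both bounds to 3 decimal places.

Let p₁ = 0.738, p₀ = 0.226.
Under exogeneity alone the bounds on PN are max{0,(p₁−p₀)/p₁} ≤ PN ≤ min{1,(1−p₀)/p₁}.
  lower = (p₁ − p₀)/p₁ = 0.512 / 0.738 ≈ 0.6938
  upper = min{1, (1 − p₀)/p₁} = 0.774 / 0.738 ≈ 1.0488 → capped at 1

0.694 ≤ PN ≤ 1.000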